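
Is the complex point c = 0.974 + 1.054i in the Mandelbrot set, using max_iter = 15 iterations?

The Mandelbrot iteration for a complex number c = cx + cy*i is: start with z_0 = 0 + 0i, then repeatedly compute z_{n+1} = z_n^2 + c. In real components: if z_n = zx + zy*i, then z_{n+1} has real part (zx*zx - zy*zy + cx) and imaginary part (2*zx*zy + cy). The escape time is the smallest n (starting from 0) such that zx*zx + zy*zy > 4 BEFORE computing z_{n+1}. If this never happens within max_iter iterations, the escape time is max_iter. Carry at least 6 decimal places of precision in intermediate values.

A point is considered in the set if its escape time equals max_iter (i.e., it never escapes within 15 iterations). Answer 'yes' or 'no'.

z_0 = 0 + 0i, c = 0.9740 + 1.0540i
Iter 1: z = 0.9740 + 1.0540i, |z|^2 = 2.0596
Iter 2: z = 0.8118 + 3.1072i, |z|^2 = 10.3136
Escaped at iteration 2

Answer: no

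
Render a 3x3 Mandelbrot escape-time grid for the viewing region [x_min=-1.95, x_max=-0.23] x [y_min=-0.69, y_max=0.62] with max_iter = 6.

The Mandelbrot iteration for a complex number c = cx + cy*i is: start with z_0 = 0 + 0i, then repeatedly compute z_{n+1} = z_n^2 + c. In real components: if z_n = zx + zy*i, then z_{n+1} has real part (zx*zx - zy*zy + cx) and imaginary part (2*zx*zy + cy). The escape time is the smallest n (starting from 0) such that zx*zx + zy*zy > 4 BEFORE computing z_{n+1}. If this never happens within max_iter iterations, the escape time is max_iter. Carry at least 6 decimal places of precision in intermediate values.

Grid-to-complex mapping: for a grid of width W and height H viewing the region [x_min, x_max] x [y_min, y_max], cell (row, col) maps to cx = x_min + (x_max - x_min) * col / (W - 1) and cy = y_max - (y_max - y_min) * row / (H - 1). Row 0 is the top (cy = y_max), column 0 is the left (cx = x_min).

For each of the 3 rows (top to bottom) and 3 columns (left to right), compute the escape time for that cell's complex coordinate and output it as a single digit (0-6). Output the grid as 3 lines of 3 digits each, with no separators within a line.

(row=0, col=0): c = -1.9500 + 0.6200i → escape time 1
(row=0, col=1): c = -1.0900 + 0.6200i → escape time 4
(row=0, col=2): c = -0.2300 + 0.6200i → escape time 6
(row=1, col=0): c = -1.9500 + -0.0350i → escape time 5
(row=1, col=1): c = -1.0900 + -0.0350i → escape time 6
(row=1, col=2): c = -0.2300 + -0.0350i → escape time 6
(row=2, col=0): c = -1.9500 + -0.6900i → escape time 1
(row=2, col=1): c = -1.0900 + -0.6900i → escape time 3
(row=2, col=2): c = -0.2300 + -0.6900i → escape time 6

Answer: 146
566
136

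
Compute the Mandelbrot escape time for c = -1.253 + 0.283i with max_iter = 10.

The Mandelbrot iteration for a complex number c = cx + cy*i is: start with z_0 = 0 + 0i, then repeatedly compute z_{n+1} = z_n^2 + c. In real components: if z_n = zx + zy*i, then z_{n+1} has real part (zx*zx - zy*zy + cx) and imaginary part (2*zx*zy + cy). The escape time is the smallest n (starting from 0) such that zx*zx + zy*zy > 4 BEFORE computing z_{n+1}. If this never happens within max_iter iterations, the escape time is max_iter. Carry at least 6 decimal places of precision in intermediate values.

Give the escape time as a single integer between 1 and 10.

Answer: 9

Derivation:
z_0 = 0 + 0i, c = -1.2530 + 0.2830i
Iter 1: z = -1.2530 + 0.2830i, |z|^2 = 1.6501
Iter 2: z = 0.2369 + -0.4262i, |z|^2 = 0.2378
Iter 3: z = -1.3785 + 0.0811i, |z|^2 = 1.9069
Iter 4: z = 0.6407 + 0.0595i, |z|^2 = 0.4141
Iter 5: z = -0.8460 + 0.3593i, |z|^2 = 0.8448
Iter 6: z = -0.6664 + -0.3249i, |z|^2 = 0.5496
Iter 7: z = -0.9145 + 0.7161i, |z|^2 = 1.3491
Iter 8: z = -0.9294 + -1.0267i, |z|^2 = 1.9179
Iter 9: z = -1.4435 + 2.1914i, |z|^2 = 6.8860
Escaped at iteration 9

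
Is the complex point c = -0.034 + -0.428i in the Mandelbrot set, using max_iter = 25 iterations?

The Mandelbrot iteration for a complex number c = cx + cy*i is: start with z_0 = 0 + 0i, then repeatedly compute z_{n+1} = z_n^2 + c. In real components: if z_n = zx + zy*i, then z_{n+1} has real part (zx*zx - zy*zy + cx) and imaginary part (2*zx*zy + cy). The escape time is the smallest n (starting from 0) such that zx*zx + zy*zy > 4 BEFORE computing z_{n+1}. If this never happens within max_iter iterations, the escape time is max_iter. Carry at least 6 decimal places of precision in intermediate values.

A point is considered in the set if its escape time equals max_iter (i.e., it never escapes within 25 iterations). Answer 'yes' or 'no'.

Answer: yes

Derivation:
z_0 = 0 + 0i, c = -0.0340 + -0.4280i
Iter 1: z = -0.0340 + -0.4280i, |z|^2 = 0.1843
Iter 2: z = -0.2160 + -0.3989i, |z|^2 = 0.2058
Iter 3: z = -0.1464 + -0.2557i, |z|^2 = 0.0868
Iter 4: z = -0.0779 + -0.3531i, |z|^2 = 0.1308
Iter 5: z = -0.1526 + -0.3730i, |z|^2 = 0.1624
Iter 6: z = -0.1498 + -0.3142i, |z|^2 = 0.1211
Iter 7: z = -0.1102 + -0.3339i, |z|^2 = 0.1236
Iter 8: z = -0.1333 + -0.3544i, |z|^2 = 0.1434
Iter 9: z = -0.1418 + -0.3335i, |z|^2 = 0.1313
Iter 10: z = -0.1251 + -0.3334i, |z|^2 = 0.1268
Iter 11: z = -0.1295 + -0.3446i, |z|^2 = 0.1355
Iter 12: z = -0.1360 + -0.3388i, |z|^2 = 0.1332
Iter 13: z = -0.1303 + -0.3359i, |z|^2 = 0.1298
Iter 14: z = -0.1299 + -0.3405i, |z|^2 = 0.1328
Iter 15: z = -0.1331 + -0.3396i, |z|^2 = 0.1330
Iter 16: z = -0.1316 + -0.3376i, |z|^2 = 0.1313
Iter 17: z = -0.1307 + -0.3391i, |z|^2 = 0.1321
Iter 18: z = -0.1319 + -0.3394i, |z|^2 = 0.1326
Iter 19: z = -0.1318 + -0.3384i, |z|^2 = 0.1319
Iter 20: z = -0.1312 + -0.3388i, |z|^2 = 0.1320
Iter 21: z = -0.1316 + -0.3391i, |z|^2 = 0.1323
Iter 22: z = -0.1317 + -0.3388i, |z|^2 = 0.1321
Iter 23: z = -0.1314 + -0.3388i, |z|^2 = 0.1320
Iter 24: z = -0.1315 + -0.3390i, |z|^2 = 0.1322
Did not escape in 25 iterations → in set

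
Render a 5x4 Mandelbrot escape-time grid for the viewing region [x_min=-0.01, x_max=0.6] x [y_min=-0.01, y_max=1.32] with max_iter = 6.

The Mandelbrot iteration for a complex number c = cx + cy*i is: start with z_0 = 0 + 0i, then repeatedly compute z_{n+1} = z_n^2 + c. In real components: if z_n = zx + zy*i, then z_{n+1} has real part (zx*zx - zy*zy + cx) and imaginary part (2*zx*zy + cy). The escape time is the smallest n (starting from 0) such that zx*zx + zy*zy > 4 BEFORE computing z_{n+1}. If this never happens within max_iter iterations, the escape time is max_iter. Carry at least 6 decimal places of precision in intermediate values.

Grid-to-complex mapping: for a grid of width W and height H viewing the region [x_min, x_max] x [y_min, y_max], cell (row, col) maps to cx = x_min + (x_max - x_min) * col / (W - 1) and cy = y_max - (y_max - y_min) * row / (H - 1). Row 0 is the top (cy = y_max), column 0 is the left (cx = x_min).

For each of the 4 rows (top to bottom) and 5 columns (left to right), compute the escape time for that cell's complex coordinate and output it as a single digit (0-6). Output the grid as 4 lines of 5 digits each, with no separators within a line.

Answer: 22222
65433
66664
66664

Derivation:
(row=0, col=0): c = -0.0100 + 1.3200i → escape time 2
(row=0, col=1): c = 0.1425 + 1.3200i → escape time 2
(row=0, col=2): c = 0.2950 + 1.3200i → escape time 2
(row=0, col=3): c = 0.4475 + 1.3200i → escape time 2
(row=0, col=4): c = 0.6000 + 1.3200i → escape time 2
(row=1, col=0): c = -0.0100 + 0.8767i → escape time 6
(row=1, col=1): c = 0.1425 + 0.8767i → escape time 5
(row=1, col=2): c = 0.2950 + 0.8767i → escape time 4
(row=1, col=3): c = 0.4475 + 0.8767i → escape time 3
(row=1, col=4): c = 0.6000 + 0.8767i → escape time 3
(row=2, col=0): c = -0.0100 + 0.4333i → escape time 6
(row=2, col=1): c = 0.1425 + 0.4333i → escape time 6
(row=2, col=2): c = 0.2950 + 0.4333i → escape time 6
(row=2, col=3): c = 0.4475 + 0.4333i → escape time 6
(row=2, col=4): c = 0.6000 + 0.4333i → escape time 4
(row=3, col=0): c = -0.0100 + -0.0100i → escape time 6
(row=3, col=1): c = 0.1425 + -0.0100i → escape time 6
(row=3, col=2): c = 0.2950 + -0.0100i → escape time 6
(row=3, col=3): c = 0.4475 + -0.0100i → escape time 6
(row=3, col=4): c = 0.6000 + -0.0100i → escape time 4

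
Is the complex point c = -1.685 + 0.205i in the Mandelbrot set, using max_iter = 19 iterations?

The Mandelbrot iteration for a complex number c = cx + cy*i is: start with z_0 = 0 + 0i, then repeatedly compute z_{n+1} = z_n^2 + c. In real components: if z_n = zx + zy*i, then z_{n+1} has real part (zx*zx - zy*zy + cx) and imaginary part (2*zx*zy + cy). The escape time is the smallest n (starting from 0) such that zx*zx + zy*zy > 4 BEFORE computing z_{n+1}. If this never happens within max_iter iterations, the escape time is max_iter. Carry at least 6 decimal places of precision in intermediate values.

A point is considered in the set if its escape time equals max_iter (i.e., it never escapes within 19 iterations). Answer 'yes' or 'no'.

Answer: no

Derivation:
z_0 = 0 + 0i, c = -1.6850 + 0.2050i
Iter 1: z = -1.6850 + 0.2050i, |z|^2 = 2.8813
Iter 2: z = 1.1122 + -0.4859i, |z|^2 = 1.4730
Iter 3: z = -0.6841 + -0.8757i, |z|^2 = 1.2348
Iter 4: z = -1.9840 + 1.4031i, |z|^2 = 5.9048
Escaped at iteration 4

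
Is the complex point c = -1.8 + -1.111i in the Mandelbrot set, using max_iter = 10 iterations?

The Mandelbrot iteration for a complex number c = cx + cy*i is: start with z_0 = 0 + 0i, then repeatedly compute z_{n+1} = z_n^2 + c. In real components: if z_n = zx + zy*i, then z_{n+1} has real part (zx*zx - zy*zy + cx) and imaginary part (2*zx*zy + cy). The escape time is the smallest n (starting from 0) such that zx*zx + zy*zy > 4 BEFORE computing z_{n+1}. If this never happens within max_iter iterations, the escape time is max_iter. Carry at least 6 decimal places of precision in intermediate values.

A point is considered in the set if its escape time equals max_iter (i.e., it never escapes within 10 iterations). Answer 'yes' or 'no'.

Answer: no

Derivation:
z_0 = 0 + 0i, c = -1.8000 + -1.1110i
Iter 1: z = -1.8000 + -1.1110i, |z|^2 = 4.4743
Escaped at iteration 1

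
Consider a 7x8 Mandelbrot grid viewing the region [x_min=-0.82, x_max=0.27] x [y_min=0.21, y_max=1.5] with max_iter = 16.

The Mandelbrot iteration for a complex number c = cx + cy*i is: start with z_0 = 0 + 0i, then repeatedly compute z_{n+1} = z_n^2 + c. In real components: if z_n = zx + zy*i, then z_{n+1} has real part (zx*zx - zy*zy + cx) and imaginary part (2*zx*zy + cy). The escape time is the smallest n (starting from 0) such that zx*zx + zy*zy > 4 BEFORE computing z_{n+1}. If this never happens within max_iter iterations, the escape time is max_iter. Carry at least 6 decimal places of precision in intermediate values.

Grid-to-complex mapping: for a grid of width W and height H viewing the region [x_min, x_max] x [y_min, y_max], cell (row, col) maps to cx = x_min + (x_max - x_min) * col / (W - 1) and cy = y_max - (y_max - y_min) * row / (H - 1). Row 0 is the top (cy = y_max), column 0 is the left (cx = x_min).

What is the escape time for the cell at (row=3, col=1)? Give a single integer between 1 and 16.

z_0 = 0 + 0i, c = -0.6383 + 0.9471i
Iter 1: z = -0.6383 + 0.9471i, |z|^2 = 1.3045
Iter 2: z = -1.1279 + -0.2620i, |z|^2 = 1.3409
Iter 3: z = 0.5653 + 1.5383i, |z|^2 = 2.6858
Iter 4: z = -2.6851 + 2.6862i, |z|^2 = 14.4255
Escaped at iteration 4

Answer: 4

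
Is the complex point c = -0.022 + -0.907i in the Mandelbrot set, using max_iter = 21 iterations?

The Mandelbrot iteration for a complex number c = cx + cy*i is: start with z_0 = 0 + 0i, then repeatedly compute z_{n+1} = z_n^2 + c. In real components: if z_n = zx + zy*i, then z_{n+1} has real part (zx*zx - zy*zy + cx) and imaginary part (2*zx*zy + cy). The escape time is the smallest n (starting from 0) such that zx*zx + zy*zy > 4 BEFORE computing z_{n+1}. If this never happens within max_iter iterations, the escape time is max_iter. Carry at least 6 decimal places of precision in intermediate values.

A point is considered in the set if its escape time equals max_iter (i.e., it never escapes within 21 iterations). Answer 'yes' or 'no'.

z_0 = 0 + 0i, c = -0.0220 + -0.9070i
Iter 1: z = -0.0220 + -0.9070i, |z|^2 = 0.8231
Iter 2: z = -0.8442 + -0.8671i, |z|^2 = 1.4645
Iter 3: z = -0.0612 + 0.5569i, |z|^2 = 0.3139
Iter 4: z = -0.3284 + -0.9752i, |z|^2 = 1.0589
Iter 5: z = -0.8652 + -0.2664i, |z|^2 = 0.8195
Iter 6: z = 0.6555 + -0.4460i, |z|^2 = 0.6286
Iter 7: z = 0.2088 + -1.4917i, |z|^2 = 2.2688
Iter 8: z = -2.2036 + -1.5299i, |z|^2 = 7.1967
Escaped at iteration 8

Answer: no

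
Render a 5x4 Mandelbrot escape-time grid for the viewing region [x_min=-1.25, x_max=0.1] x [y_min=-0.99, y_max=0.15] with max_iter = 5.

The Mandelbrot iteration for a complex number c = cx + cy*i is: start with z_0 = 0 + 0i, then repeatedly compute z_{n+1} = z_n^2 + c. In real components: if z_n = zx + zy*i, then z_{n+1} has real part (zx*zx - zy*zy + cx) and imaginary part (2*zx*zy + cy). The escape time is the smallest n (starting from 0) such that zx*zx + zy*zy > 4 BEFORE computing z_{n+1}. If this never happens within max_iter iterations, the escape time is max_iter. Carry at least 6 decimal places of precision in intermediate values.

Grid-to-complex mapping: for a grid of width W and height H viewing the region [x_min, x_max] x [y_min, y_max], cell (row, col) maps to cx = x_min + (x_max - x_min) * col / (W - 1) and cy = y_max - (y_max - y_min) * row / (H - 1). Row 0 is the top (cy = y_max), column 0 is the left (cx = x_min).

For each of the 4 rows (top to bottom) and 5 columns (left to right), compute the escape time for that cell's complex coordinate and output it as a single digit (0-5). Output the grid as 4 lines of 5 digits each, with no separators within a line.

(row=0, col=0): c = -1.2500 + 0.1500i → escape time 5
(row=0, col=1): c = -0.9125 + 0.1500i → escape time 5
(row=0, col=2): c = -0.5750 + 0.1500i → escape time 5
(row=0, col=3): c = -0.2375 + 0.1500i → escape time 5
(row=0, col=4): c = 0.1000 + 0.1500i → escape time 5
(row=1, col=0): c = -1.2500 + -0.2300i → escape time 5
(row=1, col=1): c = -0.9125 + -0.2300i → escape time 5
(row=1, col=2): c = -0.5750 + -0.2300i → escape time 5
(row=1, col=3): c = -0.2375 + -0.2300i → escape time 5
(row=1, col=4): c = 0.1000 + -0.2300i → escape time 5
(row=2, col=0): c = -1.2500 + -0.6100i → escape time 3
(row=2, col=1): c = -0.9125 + -0.6100i → escape time 5
(row=2, col=2): c = -0.5750 + -0.6100i → escape time 5
(row=2, col=3): c = -0.2375 + -0.6100i → escape time 5
(row=2, col=4): c = 0.1000 + -0.6100i → escape time 5
(row=3, col=0): c = -1.2500 + -0.9900i → escape time 3
(row=3, col=1): c = -0.9125 + -0.9900i → escape time 3
(row=3, col=2): c = -0.5750 + -0.9900i → escape time 4
(row=3, col=3): c = -0.2375 + -0.9900i → escape time 5
(row=3, col=4): c = 0.1000 + -0.9900i → escape time 4

Answer: 55555
55555
35555
33454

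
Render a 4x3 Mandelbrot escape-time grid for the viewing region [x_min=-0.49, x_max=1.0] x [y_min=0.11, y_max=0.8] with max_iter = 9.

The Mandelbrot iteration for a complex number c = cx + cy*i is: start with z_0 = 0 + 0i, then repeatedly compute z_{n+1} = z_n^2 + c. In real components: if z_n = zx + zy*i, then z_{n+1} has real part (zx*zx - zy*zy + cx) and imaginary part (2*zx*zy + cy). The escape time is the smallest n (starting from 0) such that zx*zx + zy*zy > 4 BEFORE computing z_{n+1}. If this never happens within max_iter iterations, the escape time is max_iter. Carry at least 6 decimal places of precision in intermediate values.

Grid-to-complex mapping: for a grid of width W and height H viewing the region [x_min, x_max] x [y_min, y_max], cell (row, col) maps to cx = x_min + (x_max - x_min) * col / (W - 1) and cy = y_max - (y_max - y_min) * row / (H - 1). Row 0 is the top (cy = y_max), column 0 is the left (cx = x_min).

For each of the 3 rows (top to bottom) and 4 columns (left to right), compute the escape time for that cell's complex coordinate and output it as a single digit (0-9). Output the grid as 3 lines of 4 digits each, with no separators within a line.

Answer: 5932
9952
9952

Derivation:
(row=0, col=0): c = -0.4900 + 0.8000i → escape time 5
(row=0, col=1): c = 0.0067 + 0.8000i → escape time 9
(row=0, col=2): c = 0.5033 + 0.8000i → escape time 3
(row=0, col=3): c = 1.0000 + 0.8000i → escape time 2
(row=1, col=0): c = -0.4900 + 0.4550i → escape time 9
(row=1, col=1): c = 0.0067 + 0.4550i → escape time 9
(row=1, col=2): c = 0.5033 + 0.4550i → escape time 5
(row=1, col=3): c = 1.0000 + 0.4550i → escape time 2
(row=2, col=0): c = -0.4900 + 0.1100i → escape time 9
(row=2, col=1): c = 0.0067 + 0.1100i → escape time 9
(row=2, col=2): c = 0.5033 + 0.1100i → escape time 5
(row=2, col=3): c = 1.0000 + 0.1100i → escape time 2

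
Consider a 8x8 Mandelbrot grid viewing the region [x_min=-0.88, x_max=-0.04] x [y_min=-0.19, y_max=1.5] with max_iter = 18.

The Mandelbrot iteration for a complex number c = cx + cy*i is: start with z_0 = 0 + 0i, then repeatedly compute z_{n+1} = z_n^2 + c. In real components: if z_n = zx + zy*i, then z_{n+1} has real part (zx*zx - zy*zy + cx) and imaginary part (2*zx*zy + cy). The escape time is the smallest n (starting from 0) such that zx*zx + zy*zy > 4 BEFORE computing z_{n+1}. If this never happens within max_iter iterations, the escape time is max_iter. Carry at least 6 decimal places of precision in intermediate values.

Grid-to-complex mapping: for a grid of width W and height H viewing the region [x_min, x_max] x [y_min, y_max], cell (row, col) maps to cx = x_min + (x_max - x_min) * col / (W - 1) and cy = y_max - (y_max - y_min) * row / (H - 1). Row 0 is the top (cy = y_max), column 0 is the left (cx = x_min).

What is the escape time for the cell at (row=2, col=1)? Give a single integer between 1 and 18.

z_0 = 0 + 0i, c = -0.7600 + 1.0171i
Iter 1: z = -0.7600 + 1.0171i, |z|^2 = 1.6122
Iter 2: z = -1.2170 + -0.5289i, |z|^2 = 1.7608
Iter 3: z = 0.4413 + 2.3045i, |z|^2 = 5.5054
Escaped at iteration 3

Answer: 3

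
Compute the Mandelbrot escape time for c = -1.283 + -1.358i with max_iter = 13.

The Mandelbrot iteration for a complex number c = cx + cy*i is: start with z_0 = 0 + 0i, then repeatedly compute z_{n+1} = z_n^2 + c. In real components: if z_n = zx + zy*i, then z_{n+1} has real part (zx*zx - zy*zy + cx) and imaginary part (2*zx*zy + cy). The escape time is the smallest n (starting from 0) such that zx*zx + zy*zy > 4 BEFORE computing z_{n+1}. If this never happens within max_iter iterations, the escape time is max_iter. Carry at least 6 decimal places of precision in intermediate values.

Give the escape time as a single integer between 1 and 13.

Answer: 2

Derivation:
z_0 = 0 + 0i, c = -1.2830 + -1.3580i
Iter 1: z = -1.2830 + -1.3580i, |z|^2 = 3.4903
Iter 2: z = -1.4811 + 2.1266i, |z|^2 = 6.7161
Escaped at iteration 2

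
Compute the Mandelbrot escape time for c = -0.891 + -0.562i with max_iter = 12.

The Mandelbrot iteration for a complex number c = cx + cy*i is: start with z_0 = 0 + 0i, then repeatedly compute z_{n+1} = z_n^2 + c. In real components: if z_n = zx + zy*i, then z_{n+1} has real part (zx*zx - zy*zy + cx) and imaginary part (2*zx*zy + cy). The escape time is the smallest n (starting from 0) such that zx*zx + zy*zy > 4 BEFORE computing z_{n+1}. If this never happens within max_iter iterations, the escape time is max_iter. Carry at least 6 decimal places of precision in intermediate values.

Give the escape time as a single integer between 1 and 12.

Answer: 5

Derivation:
z_0 = 0 + 0i, c = -0.8910 + -0.5620i
Iter 1: z = -0.8910 + -0.5620i, |z|^2 = 1.1097
Iter 2: z = -0.4130 + 0.4395i, |z|^2 = 0.3637
Iter 3: z = -0.9136 + -0.9250i, |z|^2 = 1.6903
Iter 4: z = -0.9119 + 1.1281i, |z|^2 = 2.1043
Iter 5: z = -1.3321 + -2.6195i, |z|^2 = 8.6365
Escaped at iteration 5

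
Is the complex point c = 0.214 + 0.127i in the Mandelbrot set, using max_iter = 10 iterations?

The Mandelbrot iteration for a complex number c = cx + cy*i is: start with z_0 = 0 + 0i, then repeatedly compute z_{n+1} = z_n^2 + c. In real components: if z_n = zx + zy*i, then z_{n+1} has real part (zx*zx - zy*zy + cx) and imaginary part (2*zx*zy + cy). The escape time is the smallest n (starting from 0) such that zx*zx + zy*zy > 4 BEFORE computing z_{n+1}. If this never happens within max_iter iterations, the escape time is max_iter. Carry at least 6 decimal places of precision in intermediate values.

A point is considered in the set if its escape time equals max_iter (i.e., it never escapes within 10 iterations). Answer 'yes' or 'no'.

z_0 = 0 + 0i, c = 0.2140 + 0.1270i
Iter 1: z = 0.2140 + 0.1270i, |z|^2 = 0.0619
Iter 2: z = 0.2437 + 0.1814i, |z|^2 = 0.0923
Iter 3: z = 0.2405 + 0.2154i, |z|^2 = 0.1042
Iter 4: z = 0.2254 + 0.2306i, |z|^2 = 0.1040
Iter 5: z = 0.2117 + 0.2310i, |z|^2 = 0.0981
Iter 6: z = 0.2054 + 0.2248i, |z|^2 = 0.0927
Iter 7: z = 0.2057 + 0.2194i, |z|^2 = 0.0904
Iter 8: z = 0.2082 + 0.2172i, |z|^2 = 0.0905
Iter 9: z = 0.2102 + 0.2175i, |z|^2 = 0.0914
Did not escape in 10 iterations → in set

Answer: yes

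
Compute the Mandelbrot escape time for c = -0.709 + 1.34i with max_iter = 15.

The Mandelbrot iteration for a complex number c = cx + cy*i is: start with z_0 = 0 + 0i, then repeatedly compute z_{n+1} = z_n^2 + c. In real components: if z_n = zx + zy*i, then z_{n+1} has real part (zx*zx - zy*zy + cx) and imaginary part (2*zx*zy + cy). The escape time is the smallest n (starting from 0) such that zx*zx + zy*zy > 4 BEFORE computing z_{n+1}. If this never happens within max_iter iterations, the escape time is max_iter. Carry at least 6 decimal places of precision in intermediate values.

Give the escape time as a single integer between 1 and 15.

Answer: 2

Derivation:
z_0 = 0 + 0i, c = -0.7090 + 1.3400i
Iter 1: z = -0.7090 + 1.3400i, |z|^2 = 2.2983
Iter 2: z = -2.0019 + -0.5601i, |z|^2 = 4.3214
Escaped at iteration 2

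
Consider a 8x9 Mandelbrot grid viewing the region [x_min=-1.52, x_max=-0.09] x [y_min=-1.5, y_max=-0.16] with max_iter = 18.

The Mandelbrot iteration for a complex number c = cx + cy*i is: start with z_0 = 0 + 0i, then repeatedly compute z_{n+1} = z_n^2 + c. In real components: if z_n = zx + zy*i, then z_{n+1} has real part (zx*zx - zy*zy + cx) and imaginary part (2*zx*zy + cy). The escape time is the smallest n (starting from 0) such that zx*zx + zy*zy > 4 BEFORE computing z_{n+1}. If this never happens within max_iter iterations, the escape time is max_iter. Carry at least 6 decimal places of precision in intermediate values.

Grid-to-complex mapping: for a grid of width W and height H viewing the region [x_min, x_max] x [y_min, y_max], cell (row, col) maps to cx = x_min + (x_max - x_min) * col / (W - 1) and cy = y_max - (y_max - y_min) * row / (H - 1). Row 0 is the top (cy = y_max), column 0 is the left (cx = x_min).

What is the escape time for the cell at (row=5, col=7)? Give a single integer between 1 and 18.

z_0 = 0 + 0i, c = -0.0900 + -0.9975i
Iter 1: z = -0.0900 + -0.9975i, |z|^2 = 1.0031
Iter 2: z = -1.0769 + -0.8179i, |z|^2 = 1.8288
Iter 3: z = 0.4007 + 0.7642i, |z|^2 = 0.7446
Iter 4: z = -0.5135 + -0.3851i, |z|^2 = 0.4119
Iter 5: z = 0.0254 + -0.6020i, |z|^2 = 0.3631
Iter 6: z = -0.4518 + -1.0280i, |z|^2 = 1.2610
Iter 7: z = -0.9427 + -0.0685i, |z|^2 = 0.8934
Iter 8: z = 0.7940 + -0.8683i, |z|^2 = 1.3844
Iter 9: z = -0.2134 + -2.3764i, |z|^2 = 5.6927
Escaped at iteration 9

Answer: 9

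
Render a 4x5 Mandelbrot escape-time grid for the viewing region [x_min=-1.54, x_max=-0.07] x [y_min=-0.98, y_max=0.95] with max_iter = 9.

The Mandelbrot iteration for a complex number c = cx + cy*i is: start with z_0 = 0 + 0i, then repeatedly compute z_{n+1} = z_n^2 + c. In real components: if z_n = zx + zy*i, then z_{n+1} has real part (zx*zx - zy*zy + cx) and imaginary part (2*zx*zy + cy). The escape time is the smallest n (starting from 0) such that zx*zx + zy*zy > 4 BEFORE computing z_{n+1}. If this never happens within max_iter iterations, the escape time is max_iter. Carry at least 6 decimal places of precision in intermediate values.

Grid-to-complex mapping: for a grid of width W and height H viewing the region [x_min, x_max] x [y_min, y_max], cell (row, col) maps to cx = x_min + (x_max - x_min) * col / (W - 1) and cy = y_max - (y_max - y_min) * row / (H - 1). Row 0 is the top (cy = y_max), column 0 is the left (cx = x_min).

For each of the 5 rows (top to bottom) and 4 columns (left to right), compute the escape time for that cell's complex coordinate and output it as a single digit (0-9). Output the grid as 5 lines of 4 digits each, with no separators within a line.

Answer: 3349
3599
9999
3599
2349

Derivation:
(row=0, col=0): c = -1.5400 + 0.9500i → escape time 3
(row=0, col=1): c = -1.0500 + 0.9500i → escape time 3
(row=0, col=2): c = -0.5600 + 0.9500i → escape time 4
(row=0, col=3): c = -0.0700 + 0.9500i → escape time 9
(row=1, col=0): c = -1.5400 + 0.4675i → escape time 3
(row=1, col=1): c = -1.0500 + 0.4675i → escape time 5
(row=1, col=2): c = -0.5600 + 0.4675i → escape time 9
(row=1, col=3): c = -0.0700 + 0.4675i → escape time 9
(row=2, col=0): c = -1.5400 + -0.0150i → escape time 9
(row=2, col=1): c = -1.0500 + -0.0150i → escape time 9
(row=2, col=2): c = -0.5600 + -0.0150i → escape time 9
(row=2, col=3): c = -0.0700 + -0.0150i → escape time 9
(row=3, col=0): c = -1.5400 + -0.4975i → escape time 3
(row=3, col=1): c = -1.0500 + -0.4975i → escape time 5
(row=3, col=2): c = -0.5600 + -0.4975i → escape time 9
(row=3, col=3): c = -0.0700 + -0.4975i → escape time 9
(row=4, col=0): c = -1.5400 + -0.9800i → escape time 2
(row=4, col=1): c = -1.0500 + -0.9800i → escape time 3
(row=4, col=2): c = -0.5600 + -0.9800i → escape time 4
(row=4, col=3): c = -0.0700 + -0.9800i → escape time 9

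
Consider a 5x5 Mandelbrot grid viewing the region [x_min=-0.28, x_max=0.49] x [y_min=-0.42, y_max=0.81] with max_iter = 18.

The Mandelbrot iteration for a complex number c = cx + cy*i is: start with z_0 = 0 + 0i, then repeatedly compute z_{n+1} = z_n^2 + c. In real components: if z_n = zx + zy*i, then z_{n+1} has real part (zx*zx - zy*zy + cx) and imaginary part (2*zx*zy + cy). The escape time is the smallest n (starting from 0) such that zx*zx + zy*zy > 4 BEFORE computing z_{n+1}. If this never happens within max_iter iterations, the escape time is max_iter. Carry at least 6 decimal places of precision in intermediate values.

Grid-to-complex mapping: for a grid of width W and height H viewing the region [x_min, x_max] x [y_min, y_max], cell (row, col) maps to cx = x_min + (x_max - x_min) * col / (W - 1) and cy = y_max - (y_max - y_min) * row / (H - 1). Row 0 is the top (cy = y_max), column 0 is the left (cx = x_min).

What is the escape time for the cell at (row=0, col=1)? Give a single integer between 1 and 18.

Answer: 18

Derivation:
z_0 = 0 + 0i, c = -0.0875 + 0.8100i
Iter 1: z = -0.0875 + 0.8100i, |z|^2 = 0.6638
Iter 2: z = -0.7359 + 0.6683i, |z|^2 = 0.9882
Iter 3: z = 0.0076 + -0.1736i, |z|^2 = 0.0302
Iter 4: z = -0.1176 + 0.8074i, |z|^2 = 0.6657
Iter 5: z = -0.7255 + 0.6201i, |z|^2 = 0.9110
Iter 6: z = 0.0543 + -0.0899i, |z|^2 = 0.0110
Iter 7: z = -0.0926 + 0.8002i, |z|^2 = 0.6490
Iter 8: z = -0.7193 + 0.6618i, |z|^2 = 0.9553
Iter 9: z = -0.0080 + -0.1420i, |z|^2 = 0.0202
Iter 10: z = -0.1076 + 0.8123i, |z|^2 = 0.6714
Iter 11: z = -0.7357 + 0.6352i, |z|^2 = 0.9448
Iter 12: z = 0.0503 + -0.1247i, |z|^2 = 0.0181
Iter 13: z = -0.1005 + 0.7975i, |z|^2 = 0.6460
Iter 14: z = -0.7133 + 0.6497i, |z|^2 = 0.9310
Iter 15: z = -0.0008 + -0.1169i, |z|^2 = 0.0137
Iter 16: z = -0.1012 + 0.8102i, |z|^2 = 0.6666
Iter 17: z = -0.7337 + 0.6461i, |z|^2 = 0.9557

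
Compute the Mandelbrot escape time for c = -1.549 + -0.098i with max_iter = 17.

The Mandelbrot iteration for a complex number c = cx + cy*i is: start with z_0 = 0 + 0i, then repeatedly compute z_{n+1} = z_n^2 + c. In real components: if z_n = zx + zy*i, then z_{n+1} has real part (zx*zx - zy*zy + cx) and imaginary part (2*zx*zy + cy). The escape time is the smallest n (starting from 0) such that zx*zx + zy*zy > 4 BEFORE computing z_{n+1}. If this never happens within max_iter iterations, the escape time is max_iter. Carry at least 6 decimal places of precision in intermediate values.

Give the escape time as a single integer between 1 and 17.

Answer: 6

Derivation:
z_0 = 0 + 0i, c = -1.5490 + -0.0980i
Iter 1: z = -1.5490 + -0.0980i, |z|^2 = 2.4090
Iter 2: z = 0.8408 + 0.2056i, |z|^2 = 0.7492
Iter 3: z = -0.8843 + 0.2477i, |z|^2 = 0.8434
Iter 4: z = -0.8283 + -0.5362i, |z|^2 = 0.9736
Iter 5: z = -1.1504 + 0.7903i, |z|^2 = 1.9478
Iter 6: z = -0.8502 + -1.9161i, |z|^2 = 4.3945
Escaped at iteration 6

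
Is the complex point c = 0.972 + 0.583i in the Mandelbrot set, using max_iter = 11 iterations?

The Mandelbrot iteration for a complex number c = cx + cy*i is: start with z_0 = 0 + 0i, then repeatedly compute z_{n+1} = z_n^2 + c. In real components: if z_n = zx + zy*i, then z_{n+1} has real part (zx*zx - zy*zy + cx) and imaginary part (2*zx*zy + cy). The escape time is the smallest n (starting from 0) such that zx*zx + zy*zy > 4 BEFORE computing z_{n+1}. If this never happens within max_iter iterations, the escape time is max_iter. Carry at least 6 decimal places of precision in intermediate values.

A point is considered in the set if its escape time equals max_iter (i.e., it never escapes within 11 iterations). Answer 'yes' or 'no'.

z_0 = 0 + 0i, c = 0.9720 + 0.5830i
Iter 1: z = 0.9720 + 0.5830i, |z|^2 = 1.2847
Iter 2: z = 1.5769 + 1.7164i, |z|^2 = 5.4325
Escaped at iteration 2

Answer: no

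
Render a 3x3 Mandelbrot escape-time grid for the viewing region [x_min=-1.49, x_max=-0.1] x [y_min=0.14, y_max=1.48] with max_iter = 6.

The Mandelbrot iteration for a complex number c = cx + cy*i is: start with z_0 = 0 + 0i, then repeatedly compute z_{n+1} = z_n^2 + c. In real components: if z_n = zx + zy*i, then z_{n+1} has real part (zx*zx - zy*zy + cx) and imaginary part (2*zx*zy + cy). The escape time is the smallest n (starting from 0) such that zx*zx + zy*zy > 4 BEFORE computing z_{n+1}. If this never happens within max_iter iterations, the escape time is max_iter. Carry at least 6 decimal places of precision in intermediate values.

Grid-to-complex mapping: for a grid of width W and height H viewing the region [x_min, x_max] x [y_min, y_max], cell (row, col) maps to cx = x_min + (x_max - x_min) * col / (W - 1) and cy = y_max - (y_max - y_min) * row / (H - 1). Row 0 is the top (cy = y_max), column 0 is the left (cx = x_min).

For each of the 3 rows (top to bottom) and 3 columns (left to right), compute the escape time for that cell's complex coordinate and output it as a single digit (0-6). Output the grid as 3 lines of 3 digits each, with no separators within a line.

(row=0, col=0): c = -1.4900 + 1.4800i → escape time 1
(row=0, col=1): c = -0.7950 + 1.4800i → escape time 2
(row=0, col=2): c = -0.1000 + 1.4800i → escape time 2
(row=1, col=0): c = -1.4900 + 0.8100i → escape time 3
(row=1, col=1): c = -0.7950 + 0.8100i → escape time 4
(row=1, col=2): c = -0.1000 + 0.8100i → escape time 6
(row=2, col=0): c = -1.4900 + 0.1400i → escape time 6
(row=2, col=1): c = -0.7950 + 0.1400i → escape time 6
(row=2, col=2): c = -0.1000 + 0.1400i → escape time 6

Answer: 122
346
666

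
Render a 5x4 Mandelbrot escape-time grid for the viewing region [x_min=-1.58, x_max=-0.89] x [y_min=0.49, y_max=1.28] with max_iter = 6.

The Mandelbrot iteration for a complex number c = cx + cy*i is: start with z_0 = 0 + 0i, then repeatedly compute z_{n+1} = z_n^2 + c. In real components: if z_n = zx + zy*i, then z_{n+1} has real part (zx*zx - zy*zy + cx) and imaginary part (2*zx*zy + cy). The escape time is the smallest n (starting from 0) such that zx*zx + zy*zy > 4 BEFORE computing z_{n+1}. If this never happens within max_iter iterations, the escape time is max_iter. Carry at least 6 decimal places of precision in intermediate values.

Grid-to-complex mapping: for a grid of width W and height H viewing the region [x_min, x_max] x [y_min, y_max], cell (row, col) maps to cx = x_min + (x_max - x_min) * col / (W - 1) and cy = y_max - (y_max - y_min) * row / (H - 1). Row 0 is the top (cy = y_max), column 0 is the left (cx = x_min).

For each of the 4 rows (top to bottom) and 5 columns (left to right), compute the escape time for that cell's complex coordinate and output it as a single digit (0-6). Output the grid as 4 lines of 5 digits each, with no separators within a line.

(row=0, col=0): c = -1.5800 + 1.2800i → escape time 1
(row=0, col=1): c = -1.4075 + 1.2800i → escape time 2
(row=0, col=2): c = -1.2350 + 1.2800i → escape time 2
(row=0, col=3): c = -1.0625 + 1.2800i → escape time 2
(row=0, col=4): c = -0.8900 + 1.2800i → escape time 2
(row=1, col=0): c = -1.5800 + 1.0167i → escape time 2
(row=1, col=1): c = -1.4075 + 1.0167i → escape time 3
(row=1, col=2): c = -1.2350 + 1.0167i → escape time 3
(row=1, col=3): c = -1.0625 + 1.0167i → escape time 3
(row=1, col=4): c = -0.8900 + 1.0167i → escape time 3
(row=2, col=0): c = -1.5800 + 0.7533i → escape time 3
(row=2, col=1): c = -1.4075 + 0.7533i → escape time 3
(row=2, col=2): c = -1.2350 + 0.7533i → escape time 3
(row=2, col=3): c = -1.0625 + 0.7533i → escape time 3
(row=2, col=4): c = -0.8900 + 0.7533i → escape time 4
(row=3, col=0): c = -1.5800 + 0.4900i → escape time 3
(row=3, col=1): c = -1.4075 + 0.4900i → escape time 3
(row=3, col=2): c = -1.2350 + 0.4900i → escape time 5
(row=3, col=3): c = -1.0625 + 0.4900i → escape time 5
(row=3, col=4): c = -0.8900 + 0.4900i → escape time 5

Answer: 12222
23333
33334
33555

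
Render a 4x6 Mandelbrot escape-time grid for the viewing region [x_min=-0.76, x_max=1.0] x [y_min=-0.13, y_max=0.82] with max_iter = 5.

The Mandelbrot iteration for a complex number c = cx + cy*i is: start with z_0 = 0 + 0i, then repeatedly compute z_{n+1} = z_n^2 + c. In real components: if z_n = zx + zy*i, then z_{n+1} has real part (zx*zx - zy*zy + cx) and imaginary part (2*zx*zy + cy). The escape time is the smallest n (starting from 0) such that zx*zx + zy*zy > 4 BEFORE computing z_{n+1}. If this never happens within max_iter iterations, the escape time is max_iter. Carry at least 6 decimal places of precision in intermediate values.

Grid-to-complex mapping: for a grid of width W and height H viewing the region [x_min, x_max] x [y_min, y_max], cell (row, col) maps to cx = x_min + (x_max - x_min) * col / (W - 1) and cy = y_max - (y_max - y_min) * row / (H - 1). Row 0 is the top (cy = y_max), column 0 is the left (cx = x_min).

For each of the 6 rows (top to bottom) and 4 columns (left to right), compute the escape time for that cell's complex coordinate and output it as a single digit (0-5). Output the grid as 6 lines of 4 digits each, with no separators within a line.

(row=0, col=0): c = -0.7600 + 0.8200i → escape time 4
(row=0, col=1): c = -0.1733 + 0.8200i → escape time 5
(row=0, col=2): c = 0.4133 + 0.8200i → escape time 4
(row=0, col=3): c = 1.0000 + 0.8200i → escape time 2
(row=1, col=0): c = -0.7600 + 0.6300i → escape time 5
(row=1, col=1): c = -0.1733 + 0.6300i → escape time 5
(row=1, col=2): c = 0.4133 + 0.6300i → escape time 5
(row=1, col=3): c = 1.0000 + 0.6300i → escape time 2
(row=2, col=0): c = -0.7600 + 0.4400i → escape time 5
(row=2, col=1): c = -0.1733 + 0.4400i → escape time 5
(row=2, col=2): c = 0.4133 + 0.4400i → escape time 5
(row=2, col=3): c = 1.0000 + 0.4400i → escape time 2
(row=3, col=0): c = -0.7600 + 0.2500i → escape time 5
(row=3, col=1): c = -0.1733 + 0.2500i → escape time 5
(row=3, col=2): c = 0.4133 + 0.2500i → escape time 5
(row=3, col=3): c = 1.0000 + 0.2500i → escape time 2
(row=4, col=0): c = -0.7600 + 0.0600i → escape time 5
(row=4, col=1): c = -0.1733 + 0.0600i → escape time 5
(row=4, col=2): c = 0.4133 + 0.0600i → escape time 5
(row=4, col=3): c = 1.0000 + 0.0600i → escape time 2
(row=5, col=0): c = -0.7600 + -0.1300i → escape time 5
(row=5, col=1): c = -0.1733 + -0.1300i → escape time 5
(row=5, col=2): c = 0.4133 + -0.1300i → escape time 5
(row=5, col=3): c = 1.0000 + -0.1300i → escape time 2

Answer: 4542
5552
5552
5552
5552
5552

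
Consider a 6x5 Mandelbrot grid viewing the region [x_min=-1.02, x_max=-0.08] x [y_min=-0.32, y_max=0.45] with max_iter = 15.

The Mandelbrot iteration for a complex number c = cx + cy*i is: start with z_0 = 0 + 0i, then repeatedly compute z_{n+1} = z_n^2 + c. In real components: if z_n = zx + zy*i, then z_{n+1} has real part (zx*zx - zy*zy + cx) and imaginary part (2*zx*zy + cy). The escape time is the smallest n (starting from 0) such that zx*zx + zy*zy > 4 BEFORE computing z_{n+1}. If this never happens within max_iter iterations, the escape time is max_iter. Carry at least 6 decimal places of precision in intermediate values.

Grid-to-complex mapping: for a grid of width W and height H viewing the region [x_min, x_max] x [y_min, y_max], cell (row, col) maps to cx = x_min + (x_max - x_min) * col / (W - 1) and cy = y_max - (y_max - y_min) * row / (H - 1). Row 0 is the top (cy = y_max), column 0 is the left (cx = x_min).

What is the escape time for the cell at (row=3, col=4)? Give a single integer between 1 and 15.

Answer: 15

Derivation:
z_0 = 0 + 0i, c = -0.2680 + -0.1275i
Iter 1: z = -0.2680 + -0.1275i, |z|^2 = 0.0881
Iter 2: z = -0.2124 + -0.0592i, |z|^2 = 0.0486
Iter 3: z = -0.2264 + -0.1024i, |z|^2 = 0.0617
Iter 4: z = -0.2272 + -0.0812i, |z|^2 = 0.0582
Iter 5: z = -0.2230 + -0.0906i, |z|^2 = 0.0579
Iter 6: z = -0.2265 + -0.0871i, |z|^2 = 0.0589
Iter 7: z = -0.2243 + -0.0880i, |z|^2 = 0.0581
Iter 8: z = -0.2255 + -0.0880i, |z|^2 = 0.0586
Iter 9: z = -0.2249 + -0.0878i, |z|^2 = 0.0583
Iter 10: z = -0.2251 + -0.0880i, |z|^2 = 0.0584
Iter 11: z = -0.2251 + -0.0879i, |z|^2 = 0.0584
Iter 12: z = -0.2251 + -0.0879i, |z|^2 = 0.0584
Iter 13: z = -0.2251 + -0.0879i, |z|^2 = 0.0584
Iter 14: z = -0.2251 + -0.0879i, |z|^2 = 0.0584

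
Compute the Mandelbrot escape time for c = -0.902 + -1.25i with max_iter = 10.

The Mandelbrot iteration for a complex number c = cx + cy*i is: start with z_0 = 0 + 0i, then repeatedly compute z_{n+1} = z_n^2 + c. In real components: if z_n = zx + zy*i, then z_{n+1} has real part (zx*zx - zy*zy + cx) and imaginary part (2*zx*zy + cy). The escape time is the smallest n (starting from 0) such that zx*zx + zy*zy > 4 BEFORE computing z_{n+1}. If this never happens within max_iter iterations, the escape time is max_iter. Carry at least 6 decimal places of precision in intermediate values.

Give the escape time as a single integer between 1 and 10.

z_0 = 0 + 0i, c = -0.9020 + -1.2500i
Iter 1: z = -0.9020 + -1.2500i, |z|^2 = 2.3761
Iter 2: z = -1.6509 + 1.0050i, |z|^2 = 3.7355
Iter 3: z = 0.8134 + -4.5683i, |z|^2 = 21.5310
Escaped at iteration 3

Answer: 3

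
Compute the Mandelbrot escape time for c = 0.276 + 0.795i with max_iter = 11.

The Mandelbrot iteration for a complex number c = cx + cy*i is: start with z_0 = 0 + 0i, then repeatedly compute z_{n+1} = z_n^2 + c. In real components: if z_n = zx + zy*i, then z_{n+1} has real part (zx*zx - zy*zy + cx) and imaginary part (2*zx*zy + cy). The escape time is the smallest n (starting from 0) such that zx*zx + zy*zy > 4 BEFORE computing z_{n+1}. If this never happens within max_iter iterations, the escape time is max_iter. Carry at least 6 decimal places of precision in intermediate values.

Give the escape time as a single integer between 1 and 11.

z_0 = 0 + 0i, c = 0.2760 + 0.7950i
Iter 1: z = 0.2760 + 0.7950i, |z|^2 = 0.7082
Iter 2: z = -0.2798 + 1.2338i, |z|^2 = 1.6007
Iter 3: z = -1.1680 + 0.1044i, |z|^2 = 1.3752
Iter 4: z = 1.6294 + 0.5511i, |z|^2 = 2.9587
Iter 5: z = 2.6274 + 2.5908i, |z|^2 = 13.6154
Escaped at iteration 5

Answer: 5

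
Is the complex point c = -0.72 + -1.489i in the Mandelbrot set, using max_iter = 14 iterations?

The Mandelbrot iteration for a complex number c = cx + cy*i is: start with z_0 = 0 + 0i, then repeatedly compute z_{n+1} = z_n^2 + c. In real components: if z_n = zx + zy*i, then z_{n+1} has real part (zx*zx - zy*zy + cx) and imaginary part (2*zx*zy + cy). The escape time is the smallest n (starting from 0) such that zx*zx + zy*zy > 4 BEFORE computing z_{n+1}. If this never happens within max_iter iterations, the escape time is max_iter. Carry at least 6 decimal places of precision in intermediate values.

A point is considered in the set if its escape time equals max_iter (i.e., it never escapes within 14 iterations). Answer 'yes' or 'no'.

z_0 = 0 + 0i, c = -0.7200 + -1.4890i
Iter 1: z = -0.7200 + -1.4890i, |z|^2 = 2.7355
Iter 2: z = -2.4187 + 0.6552i, |z|^2 = 6.2794
Escaped at iteration 2

Answer: no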